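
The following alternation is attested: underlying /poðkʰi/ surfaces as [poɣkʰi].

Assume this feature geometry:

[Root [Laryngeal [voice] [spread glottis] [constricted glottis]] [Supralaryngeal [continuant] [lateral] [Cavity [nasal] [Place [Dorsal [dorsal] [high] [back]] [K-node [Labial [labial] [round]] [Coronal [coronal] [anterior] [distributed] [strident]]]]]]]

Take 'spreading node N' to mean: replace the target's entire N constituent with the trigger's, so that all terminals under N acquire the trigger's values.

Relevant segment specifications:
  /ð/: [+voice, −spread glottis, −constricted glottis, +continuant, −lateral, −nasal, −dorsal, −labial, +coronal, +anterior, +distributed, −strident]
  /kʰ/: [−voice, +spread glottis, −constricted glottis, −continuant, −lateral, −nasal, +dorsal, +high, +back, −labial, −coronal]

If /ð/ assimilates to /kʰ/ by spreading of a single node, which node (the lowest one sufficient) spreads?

Place

The alternation /ð/ → [ɣ] changes [coronal], [anterior], [distributed], [strident], [dorsal], [high], [back] and nothing else.
The smallest constituent containing every changed terminal is Place — each of its daughters lacks at least one of the affected features.
Spreading Place from /kʰ/ overwrites each of those terminals with /kʰ/'s values, yielding exactly [ɣ].
Features on which the two segments disagree outside Place, such as [voice], [continuant], are unchanged — nothing dominating them spread, and Place is the minimal sufficient constituent.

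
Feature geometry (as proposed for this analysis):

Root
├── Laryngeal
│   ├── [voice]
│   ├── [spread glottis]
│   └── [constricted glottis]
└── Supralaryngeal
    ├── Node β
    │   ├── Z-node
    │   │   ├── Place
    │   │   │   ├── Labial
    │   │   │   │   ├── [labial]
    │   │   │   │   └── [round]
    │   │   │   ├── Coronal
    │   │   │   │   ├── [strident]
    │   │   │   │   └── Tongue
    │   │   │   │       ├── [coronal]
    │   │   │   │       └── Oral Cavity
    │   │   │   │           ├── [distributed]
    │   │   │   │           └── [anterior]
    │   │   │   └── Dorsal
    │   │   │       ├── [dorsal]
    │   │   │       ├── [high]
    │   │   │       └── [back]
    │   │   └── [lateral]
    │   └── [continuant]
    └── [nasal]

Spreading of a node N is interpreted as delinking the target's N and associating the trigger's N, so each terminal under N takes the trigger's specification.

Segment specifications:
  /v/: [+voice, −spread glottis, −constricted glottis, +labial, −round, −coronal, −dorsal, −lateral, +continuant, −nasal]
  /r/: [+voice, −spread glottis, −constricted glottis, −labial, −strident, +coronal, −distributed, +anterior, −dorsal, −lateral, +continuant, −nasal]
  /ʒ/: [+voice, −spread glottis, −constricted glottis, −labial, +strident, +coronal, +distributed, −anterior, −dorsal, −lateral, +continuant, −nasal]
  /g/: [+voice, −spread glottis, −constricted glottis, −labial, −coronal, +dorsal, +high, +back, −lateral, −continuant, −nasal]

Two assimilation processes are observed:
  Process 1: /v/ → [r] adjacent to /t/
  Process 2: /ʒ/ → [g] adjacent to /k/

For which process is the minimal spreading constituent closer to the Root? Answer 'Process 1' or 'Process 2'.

Process 1 alters [labial], [round], [coronal], [anterior], [distributed], [strident]; the lowest common ancestor is Place (depth 4 from Root).
In Process 2, [continuant], [coronal], [anterior], [distributed], [strident], [dorsal], [high], [back] change, so the minimal spreading node is Node β at depth 2.
Node β is closer to Root than Place, so Process 2 spreads the higher node.

Process 2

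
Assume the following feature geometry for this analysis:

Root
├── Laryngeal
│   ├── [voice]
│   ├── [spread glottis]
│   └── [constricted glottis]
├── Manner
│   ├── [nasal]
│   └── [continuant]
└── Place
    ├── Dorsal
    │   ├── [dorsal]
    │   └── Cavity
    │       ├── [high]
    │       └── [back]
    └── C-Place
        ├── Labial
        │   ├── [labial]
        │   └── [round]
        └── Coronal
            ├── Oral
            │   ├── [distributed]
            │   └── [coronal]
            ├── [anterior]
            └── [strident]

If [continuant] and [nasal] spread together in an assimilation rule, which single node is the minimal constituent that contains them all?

Manner

[continuant]: Root > Manner > [continuant].
[nasal]: Root > Manner > [nasal].
These paths first converge at Manner; no daughter of Manner dominates all 2 features, so Manner is the minimal constituent.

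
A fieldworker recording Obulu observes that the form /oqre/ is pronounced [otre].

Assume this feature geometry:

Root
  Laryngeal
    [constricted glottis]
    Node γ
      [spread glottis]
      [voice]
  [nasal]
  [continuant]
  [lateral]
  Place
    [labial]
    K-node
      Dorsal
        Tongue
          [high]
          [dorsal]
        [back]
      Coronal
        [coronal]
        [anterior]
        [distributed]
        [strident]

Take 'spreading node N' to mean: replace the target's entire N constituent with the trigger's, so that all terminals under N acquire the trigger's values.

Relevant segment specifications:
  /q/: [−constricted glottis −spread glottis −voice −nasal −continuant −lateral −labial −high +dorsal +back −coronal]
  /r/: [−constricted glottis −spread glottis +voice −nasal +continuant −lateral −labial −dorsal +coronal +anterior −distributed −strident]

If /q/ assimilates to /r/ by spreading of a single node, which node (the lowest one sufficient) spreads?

K-node

Comparing /q/ with its surface form [t], the features that change are [coronal], [anterior], [distributed], [strident], [dorsal], [high], [back].
In this geometry the lowest node dominating all of them is K-node: every daughter of K-node dominates only a proper subset, so no lower node suffices.
Spreading K-node from /r/ overwrites each of those terminals with /r/'s values, yielding exactly [t].
Features on which the two segments disagree outside K-node, such as [voice], [continuant], are unchanged — nothing dominating them spread, and K-node is the minimal sufficient constituent.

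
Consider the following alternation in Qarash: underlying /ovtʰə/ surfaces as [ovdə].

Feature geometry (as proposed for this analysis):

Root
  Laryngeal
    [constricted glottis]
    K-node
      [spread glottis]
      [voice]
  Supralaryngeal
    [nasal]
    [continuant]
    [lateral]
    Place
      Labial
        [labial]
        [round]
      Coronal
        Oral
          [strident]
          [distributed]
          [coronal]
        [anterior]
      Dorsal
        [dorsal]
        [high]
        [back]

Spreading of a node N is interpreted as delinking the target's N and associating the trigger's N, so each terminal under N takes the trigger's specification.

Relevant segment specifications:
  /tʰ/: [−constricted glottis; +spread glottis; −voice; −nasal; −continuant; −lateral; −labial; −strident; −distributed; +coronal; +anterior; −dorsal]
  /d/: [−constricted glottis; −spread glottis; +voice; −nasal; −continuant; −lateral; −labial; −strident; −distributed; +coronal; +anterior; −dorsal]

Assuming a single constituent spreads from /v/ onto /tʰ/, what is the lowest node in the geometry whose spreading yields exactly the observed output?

/tʰ/ and [d] differ in [voice], [spread glottis]; every other specified feature is identical.
In this geometry the lowest node dominating all of them is K-node: every daughter of K-node dominates only a proper subset, so no lower node suffices.
If K-node spreads, every terminal under it takes /v/'s value, producing [d] as observed.
Features on which the two segments disagree outside K-node, such as [coronal], [labial], are unchanged — nothing dominating them spread, and K-node is the minimal sufficient constituent.

K-node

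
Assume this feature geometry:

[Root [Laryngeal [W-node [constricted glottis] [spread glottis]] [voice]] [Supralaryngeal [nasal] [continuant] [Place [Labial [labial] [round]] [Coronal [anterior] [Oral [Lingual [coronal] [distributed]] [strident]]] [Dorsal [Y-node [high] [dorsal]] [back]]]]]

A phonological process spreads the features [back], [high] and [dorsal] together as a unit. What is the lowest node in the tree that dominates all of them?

[back] lies under Dorsal (below Supralaryngeal).
[high] lies under Y-node (below Supralaryngeal).
[dorsal] lies under Y-node (below Supralaryngeal).
These paths first converge at Dorsal; no daughter of Dorsal dominates all 3 features, so Dorsal is the minimal constituent.

Dorsal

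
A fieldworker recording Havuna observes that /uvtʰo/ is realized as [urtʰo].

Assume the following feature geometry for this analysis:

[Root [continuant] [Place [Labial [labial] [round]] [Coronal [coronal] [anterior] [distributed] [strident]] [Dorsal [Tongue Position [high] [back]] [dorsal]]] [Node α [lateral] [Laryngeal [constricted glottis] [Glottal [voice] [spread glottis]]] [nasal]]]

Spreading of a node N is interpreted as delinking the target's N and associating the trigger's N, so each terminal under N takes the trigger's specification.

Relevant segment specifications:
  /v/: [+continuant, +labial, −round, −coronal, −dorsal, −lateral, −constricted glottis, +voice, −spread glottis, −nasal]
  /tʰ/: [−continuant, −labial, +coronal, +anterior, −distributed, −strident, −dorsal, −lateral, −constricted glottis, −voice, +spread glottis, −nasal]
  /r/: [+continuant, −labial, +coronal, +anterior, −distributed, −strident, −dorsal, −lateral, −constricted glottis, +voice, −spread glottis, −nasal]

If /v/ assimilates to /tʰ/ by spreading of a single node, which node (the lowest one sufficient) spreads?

The alternation /v/ → [r] changes [labial], [round], [coronal], [anterior], [distributed], [strident] and nothing else.
Tracing each changed feature up the tree, the paths first meet at Place; any lower node misses at least one of them.
Spreading Place from /tʰ/ overwrites each of those terminals with /tʰ/'s values, yielding exactly [r].
Had Root spread, [continuant], [voice] would have taken /tʰ/'s values; they stay as in /v/, confirming the spreading constituent is exactly Place.

Place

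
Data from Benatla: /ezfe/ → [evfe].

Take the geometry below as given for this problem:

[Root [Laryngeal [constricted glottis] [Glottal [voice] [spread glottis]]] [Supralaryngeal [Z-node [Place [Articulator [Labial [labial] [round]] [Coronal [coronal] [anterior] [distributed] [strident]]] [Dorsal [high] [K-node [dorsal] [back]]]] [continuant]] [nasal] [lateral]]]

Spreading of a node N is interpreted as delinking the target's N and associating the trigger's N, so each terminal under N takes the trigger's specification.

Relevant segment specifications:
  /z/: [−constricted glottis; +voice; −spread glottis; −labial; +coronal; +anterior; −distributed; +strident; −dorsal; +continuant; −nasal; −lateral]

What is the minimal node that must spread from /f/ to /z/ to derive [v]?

Feature comparison: [labial], [round], [coronal], [anterior], [distributed], [strident] differ between /z/ and [v]; the remaining terminals match.
The smallest constituent containing every changed terminal is Articulator — each of its daughters lacks at least one of the affected features.
Delinking /z/'s Articulator and associating /f/'s Articulator gives precisely the feature bundle of [v].
[voice] stays as in /z/ although /f/ differs there, so no node dominating it spread; among the remaining candidates Articulator is the lowest that derives the output.

Articulator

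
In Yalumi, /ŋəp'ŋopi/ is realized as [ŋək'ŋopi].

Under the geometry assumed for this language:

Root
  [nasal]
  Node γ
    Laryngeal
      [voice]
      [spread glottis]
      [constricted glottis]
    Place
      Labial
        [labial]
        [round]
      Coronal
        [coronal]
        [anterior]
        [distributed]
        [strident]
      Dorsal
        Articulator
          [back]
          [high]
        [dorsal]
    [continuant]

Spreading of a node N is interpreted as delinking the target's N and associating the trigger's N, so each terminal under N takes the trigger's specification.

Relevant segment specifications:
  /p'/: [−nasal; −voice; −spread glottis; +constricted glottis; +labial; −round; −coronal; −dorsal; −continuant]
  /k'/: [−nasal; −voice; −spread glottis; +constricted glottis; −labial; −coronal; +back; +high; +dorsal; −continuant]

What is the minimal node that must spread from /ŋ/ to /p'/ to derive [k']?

Feature comparison: [labial], [round], [dorsal], [high], [back] differ between /p'/ and [k']; the remaining terminals match.
These terminals are all dominated by Place, and no proper subconstituent of Place covers them all; Place is their lowest common ancestor.
Spreading Place from /ŋ/ overwrites each of those terminals with /ŋ/'s values, yielding exactly [k'].
Had Node γ or a higher node spread, [constricted glottis], [voice] would have taken /ŋ/'s values; they stay as in /p'/, confirming the spreading constituent is exactly Place.

Place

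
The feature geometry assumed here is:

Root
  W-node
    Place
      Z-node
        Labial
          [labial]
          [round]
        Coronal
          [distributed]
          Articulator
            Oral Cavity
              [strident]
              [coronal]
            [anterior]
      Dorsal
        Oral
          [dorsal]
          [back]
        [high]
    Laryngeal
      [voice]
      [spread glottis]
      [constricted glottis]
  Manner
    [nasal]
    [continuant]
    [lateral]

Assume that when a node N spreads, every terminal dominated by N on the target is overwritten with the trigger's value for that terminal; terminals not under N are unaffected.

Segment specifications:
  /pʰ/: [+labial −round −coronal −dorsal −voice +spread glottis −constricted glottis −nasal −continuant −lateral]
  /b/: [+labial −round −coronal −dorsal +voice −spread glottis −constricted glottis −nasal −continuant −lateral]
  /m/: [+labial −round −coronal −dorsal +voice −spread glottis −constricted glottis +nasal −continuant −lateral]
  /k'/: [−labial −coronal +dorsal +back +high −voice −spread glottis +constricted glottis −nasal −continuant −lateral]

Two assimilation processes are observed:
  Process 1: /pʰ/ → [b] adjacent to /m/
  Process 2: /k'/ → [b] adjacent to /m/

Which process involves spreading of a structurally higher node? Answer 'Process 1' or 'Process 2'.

Process 2

Process 1 alters [voice], [spread glottis]; the lowest common ancestor is Laryngeal (depth 2 from Root).
Process 2 alters [voice], [constricted glottis], [labial], [round], [dorsal], [high], [back]; the lowest common ancestor is W-node (depth 1 from Root).
W-node is closer to Root than Laryngeal, so Process 2 spreads the higher node.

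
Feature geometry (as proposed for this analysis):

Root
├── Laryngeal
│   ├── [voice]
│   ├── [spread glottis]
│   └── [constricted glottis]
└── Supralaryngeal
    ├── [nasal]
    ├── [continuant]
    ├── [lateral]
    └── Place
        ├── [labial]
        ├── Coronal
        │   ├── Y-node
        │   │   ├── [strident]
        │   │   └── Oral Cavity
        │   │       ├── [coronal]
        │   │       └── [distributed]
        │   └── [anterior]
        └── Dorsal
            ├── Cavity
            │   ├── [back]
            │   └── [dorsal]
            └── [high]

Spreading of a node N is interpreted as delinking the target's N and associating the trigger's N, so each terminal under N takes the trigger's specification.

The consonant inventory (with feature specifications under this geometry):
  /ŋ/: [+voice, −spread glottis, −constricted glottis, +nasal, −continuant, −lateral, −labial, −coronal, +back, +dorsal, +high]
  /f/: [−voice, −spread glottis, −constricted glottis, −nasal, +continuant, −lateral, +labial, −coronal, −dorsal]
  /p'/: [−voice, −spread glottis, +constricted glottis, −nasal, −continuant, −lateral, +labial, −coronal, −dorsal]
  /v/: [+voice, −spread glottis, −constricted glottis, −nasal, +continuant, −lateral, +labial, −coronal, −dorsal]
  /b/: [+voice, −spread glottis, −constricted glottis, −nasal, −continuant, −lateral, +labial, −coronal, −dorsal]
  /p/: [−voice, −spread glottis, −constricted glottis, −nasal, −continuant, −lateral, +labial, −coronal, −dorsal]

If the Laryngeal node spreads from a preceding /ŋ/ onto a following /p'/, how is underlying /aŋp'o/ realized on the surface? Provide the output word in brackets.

[aŋbo]

Laryngeal immediately or transitively dominates [voice], [spread glottis], [constricted glottis].
Spreading Laryngeal from /ŋ/ onto /p'/ replaces those values with /ŋ/'s: [+voice], [−spread glottis], [−constricted glottis]. Features outside Laryngeal ([nasal], [continuant], [lateral], …) stay as in /p'/.
The resulting bundle matches /b/ in the inventory; substituting it for /p'/ gives [aŋbo].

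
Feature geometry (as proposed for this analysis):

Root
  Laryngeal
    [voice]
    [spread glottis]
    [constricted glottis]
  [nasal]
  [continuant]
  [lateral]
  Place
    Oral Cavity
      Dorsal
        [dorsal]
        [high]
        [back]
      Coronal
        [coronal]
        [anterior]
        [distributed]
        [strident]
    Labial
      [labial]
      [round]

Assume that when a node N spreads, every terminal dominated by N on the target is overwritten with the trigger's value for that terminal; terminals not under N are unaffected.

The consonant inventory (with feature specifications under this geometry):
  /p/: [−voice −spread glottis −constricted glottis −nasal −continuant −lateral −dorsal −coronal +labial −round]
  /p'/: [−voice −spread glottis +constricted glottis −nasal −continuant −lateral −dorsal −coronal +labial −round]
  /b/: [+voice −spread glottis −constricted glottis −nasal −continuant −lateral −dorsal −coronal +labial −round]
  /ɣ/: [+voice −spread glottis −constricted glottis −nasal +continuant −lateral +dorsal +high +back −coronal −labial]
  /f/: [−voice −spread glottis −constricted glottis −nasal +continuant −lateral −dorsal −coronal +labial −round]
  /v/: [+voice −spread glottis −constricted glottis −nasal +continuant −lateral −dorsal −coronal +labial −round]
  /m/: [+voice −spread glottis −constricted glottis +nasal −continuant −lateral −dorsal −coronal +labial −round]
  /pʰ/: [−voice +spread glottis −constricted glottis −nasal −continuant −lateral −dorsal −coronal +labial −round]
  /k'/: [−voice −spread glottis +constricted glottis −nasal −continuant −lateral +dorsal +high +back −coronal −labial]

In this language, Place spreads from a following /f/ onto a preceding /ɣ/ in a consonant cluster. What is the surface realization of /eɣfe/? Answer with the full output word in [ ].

Place immediately or transitively dominates [dorsal], [high], [back], [coronal], [anterior], [distributed], [strident], [labial], [round].
The target acquires /f/'s values for everything under Place — [−dorsal], [−coronal], [+labial], [−round] — while keeping its own [voice], [spread glottis], [constricted glottis], ….
Among the inventory, only /v/ has exactly this specification, giving the surface form [evfe].

[evfe]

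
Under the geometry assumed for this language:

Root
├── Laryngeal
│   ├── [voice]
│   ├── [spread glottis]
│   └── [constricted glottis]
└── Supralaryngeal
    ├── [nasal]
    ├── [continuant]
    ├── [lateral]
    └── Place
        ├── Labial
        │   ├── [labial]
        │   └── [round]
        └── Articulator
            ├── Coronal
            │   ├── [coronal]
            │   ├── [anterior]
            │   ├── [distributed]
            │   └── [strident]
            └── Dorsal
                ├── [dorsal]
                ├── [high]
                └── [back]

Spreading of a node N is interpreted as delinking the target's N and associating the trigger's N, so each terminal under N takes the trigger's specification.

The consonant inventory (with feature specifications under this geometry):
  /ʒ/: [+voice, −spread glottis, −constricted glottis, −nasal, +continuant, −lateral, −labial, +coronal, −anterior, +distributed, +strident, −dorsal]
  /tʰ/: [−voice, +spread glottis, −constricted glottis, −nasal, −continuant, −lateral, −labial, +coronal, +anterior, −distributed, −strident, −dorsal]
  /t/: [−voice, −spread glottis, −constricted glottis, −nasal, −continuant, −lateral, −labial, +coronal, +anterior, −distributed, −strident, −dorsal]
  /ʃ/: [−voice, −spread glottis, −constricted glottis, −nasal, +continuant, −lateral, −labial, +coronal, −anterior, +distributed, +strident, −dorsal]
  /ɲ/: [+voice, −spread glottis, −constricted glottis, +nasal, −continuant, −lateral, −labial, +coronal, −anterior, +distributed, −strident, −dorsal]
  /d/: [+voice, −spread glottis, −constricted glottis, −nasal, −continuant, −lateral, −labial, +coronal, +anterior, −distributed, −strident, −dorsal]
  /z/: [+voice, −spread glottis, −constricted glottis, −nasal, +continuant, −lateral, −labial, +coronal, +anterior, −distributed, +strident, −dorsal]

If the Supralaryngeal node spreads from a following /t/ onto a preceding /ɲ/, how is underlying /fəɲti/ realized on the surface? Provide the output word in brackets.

The Supralaryngeal node dominates the terminals [nasal], [continuant], [lateral], [labial], [round], [coronal], [anterior], [distributed], [strident], [dorsal], [high], [back].
After delinking /ɲ/'s Supralaryngeal and linking /t/'s, the affected terminals become [−nasal], [−continuant], [−lateral], [−labial], [+coronal], [+anterior], [−distributed], [−strident], [−dorsal]; [voice], [spread glottis], [constricted glottis] (outside Supralaryngeal) are retained from /ɲ/.
This feature bundle is that of [d], so /fəɲti/ surfaces as [fədti].

[fədti]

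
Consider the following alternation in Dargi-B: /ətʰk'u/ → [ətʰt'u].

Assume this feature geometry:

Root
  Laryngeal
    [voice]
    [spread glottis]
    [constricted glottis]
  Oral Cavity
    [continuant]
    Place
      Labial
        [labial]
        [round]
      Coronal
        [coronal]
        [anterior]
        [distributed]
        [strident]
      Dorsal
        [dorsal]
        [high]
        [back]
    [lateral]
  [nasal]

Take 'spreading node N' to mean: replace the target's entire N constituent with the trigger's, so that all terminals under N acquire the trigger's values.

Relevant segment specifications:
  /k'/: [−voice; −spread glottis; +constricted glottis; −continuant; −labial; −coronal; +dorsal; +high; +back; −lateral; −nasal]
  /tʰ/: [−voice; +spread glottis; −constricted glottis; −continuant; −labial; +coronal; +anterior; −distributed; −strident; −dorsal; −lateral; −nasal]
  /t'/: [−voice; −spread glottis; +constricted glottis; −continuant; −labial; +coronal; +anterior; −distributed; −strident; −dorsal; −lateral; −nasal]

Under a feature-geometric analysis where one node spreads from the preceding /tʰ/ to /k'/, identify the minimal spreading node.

Place

The alternation /k'/ → [t'] changes [coronal], [anterior], [distributed], [strident], [dorsal], [high], [back] and nothing else.
The smallest constituent containing every changed terminal is Place — each of its daughters lacks at least one of the affected features.
Delinking /k'/'s Place and associating /tʰ/'s Place gives precisely the feature bundle of [t'].
Features on which the two segments disagree outside Place, such as [constricted glottis], [spread glottis], are unchanged — nothing dominating them spread, and Place is the minimal sufficient constituent.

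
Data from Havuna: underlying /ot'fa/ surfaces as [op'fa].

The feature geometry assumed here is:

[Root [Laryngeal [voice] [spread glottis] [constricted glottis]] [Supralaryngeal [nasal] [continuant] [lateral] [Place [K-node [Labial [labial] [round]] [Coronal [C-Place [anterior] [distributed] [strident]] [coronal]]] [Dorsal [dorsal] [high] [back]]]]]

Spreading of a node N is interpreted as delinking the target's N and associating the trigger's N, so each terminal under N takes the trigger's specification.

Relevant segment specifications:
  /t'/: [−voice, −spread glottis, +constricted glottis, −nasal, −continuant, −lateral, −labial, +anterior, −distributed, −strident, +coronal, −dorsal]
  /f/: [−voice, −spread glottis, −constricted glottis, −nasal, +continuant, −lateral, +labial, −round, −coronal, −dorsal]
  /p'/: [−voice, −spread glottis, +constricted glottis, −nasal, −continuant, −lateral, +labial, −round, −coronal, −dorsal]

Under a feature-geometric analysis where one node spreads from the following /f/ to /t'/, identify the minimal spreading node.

/t'/ and [p'] differ in [labial], [round], [coronal], [anterior], [distributed], [strident]; every other specified feature is identical.
These terminals are all dominated by K-node, and no proper subconstituent of K-node covers them all; K-node is their lowest common ancestor.
If K-node spreads, every terminal under it takes /f/'s value, producing [p'] as observed.
[continuant], [constricted glottis] stay as in /t'/ although /f/ differs there, so no node dominating them spread; among the remaining candidates K-node is the lowest that derives the output.

K-node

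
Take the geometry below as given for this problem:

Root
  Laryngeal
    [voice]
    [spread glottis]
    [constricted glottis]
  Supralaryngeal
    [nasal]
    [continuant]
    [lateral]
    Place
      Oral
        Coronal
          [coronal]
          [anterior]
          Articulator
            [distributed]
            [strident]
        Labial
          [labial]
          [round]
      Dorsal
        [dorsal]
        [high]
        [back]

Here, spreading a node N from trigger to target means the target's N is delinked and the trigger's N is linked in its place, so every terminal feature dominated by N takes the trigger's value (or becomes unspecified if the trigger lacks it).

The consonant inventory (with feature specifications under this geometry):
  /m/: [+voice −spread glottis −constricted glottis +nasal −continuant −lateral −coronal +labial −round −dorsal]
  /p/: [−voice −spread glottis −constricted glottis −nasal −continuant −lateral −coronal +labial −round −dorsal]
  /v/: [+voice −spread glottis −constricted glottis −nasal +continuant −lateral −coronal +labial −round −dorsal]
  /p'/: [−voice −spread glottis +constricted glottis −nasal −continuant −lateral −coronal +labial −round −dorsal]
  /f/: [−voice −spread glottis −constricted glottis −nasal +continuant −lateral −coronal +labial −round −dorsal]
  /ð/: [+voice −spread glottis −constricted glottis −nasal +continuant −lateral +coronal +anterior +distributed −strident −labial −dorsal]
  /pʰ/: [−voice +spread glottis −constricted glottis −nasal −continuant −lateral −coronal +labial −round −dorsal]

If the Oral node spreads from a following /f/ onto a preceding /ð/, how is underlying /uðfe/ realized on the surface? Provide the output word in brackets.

Oral immediately or transitively dominates [coronal], [anterior], [distributed], [strident], [labial], [round].
After delinking /ð/'s Oral and linking /f/'s, the affected terminals become [−coronal], [+labial], [−round]; [voice], [spread glottis], [constricted glottis], … (outside Oral) are retained from /ð/.
Among the inventory, only /v/ has exactly this specification, giving the surface form [uvfe].

[uvfe]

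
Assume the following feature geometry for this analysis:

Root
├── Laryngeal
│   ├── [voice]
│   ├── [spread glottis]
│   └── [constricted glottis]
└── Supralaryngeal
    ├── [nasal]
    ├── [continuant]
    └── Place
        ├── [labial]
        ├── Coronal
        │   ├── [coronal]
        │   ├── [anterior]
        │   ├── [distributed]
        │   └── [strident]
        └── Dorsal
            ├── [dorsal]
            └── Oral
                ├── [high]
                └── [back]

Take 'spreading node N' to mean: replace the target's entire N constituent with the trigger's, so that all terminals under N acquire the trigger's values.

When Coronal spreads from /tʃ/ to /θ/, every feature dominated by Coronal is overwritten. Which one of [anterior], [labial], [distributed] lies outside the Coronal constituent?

Under this geometry, Coronal contains [coronal], [anterior], [distributed], [strident].
Spreading Coronal replaces [anterior], [distributed] with the trigger's values, since each sits inside the Coronal constituent.
[labial] attaches under Place, not under Coronal, so /θ/ retains its own value for [labial].

[labial]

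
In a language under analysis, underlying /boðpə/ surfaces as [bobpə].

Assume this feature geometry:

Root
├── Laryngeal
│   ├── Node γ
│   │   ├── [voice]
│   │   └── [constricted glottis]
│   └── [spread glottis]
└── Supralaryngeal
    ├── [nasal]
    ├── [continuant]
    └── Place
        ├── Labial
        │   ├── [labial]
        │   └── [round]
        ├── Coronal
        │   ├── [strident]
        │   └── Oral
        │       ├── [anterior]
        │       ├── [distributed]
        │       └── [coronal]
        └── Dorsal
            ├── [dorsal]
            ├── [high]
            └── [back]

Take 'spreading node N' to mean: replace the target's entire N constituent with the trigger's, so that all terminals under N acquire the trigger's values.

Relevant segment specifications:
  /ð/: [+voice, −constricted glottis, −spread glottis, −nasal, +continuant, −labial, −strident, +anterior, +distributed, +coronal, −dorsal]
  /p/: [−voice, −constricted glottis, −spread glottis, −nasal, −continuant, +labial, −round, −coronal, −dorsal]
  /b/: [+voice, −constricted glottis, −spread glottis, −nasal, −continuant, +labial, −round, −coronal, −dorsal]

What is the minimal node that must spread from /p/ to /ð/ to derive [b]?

Feature comparison: [continuant], [labial], [round], [coronal], [anterior], [distributed], [strident] differ between /ð/ and [b]; the remaining terminals match.
The smallest constituent containing every changed terminal is Supralaryngeal — each of its daughters lacks at least one of the affected features.
Spreading Supralaryngeal from /p/ overwrites each of those terminals with /p/'s values, yielding exactly [b].
[voice] — on which /p/ differs from /ð/ — is unchanged, so Root cannot have spread; the constituent is no larger than Supralaryngeal.

Supralaryngeal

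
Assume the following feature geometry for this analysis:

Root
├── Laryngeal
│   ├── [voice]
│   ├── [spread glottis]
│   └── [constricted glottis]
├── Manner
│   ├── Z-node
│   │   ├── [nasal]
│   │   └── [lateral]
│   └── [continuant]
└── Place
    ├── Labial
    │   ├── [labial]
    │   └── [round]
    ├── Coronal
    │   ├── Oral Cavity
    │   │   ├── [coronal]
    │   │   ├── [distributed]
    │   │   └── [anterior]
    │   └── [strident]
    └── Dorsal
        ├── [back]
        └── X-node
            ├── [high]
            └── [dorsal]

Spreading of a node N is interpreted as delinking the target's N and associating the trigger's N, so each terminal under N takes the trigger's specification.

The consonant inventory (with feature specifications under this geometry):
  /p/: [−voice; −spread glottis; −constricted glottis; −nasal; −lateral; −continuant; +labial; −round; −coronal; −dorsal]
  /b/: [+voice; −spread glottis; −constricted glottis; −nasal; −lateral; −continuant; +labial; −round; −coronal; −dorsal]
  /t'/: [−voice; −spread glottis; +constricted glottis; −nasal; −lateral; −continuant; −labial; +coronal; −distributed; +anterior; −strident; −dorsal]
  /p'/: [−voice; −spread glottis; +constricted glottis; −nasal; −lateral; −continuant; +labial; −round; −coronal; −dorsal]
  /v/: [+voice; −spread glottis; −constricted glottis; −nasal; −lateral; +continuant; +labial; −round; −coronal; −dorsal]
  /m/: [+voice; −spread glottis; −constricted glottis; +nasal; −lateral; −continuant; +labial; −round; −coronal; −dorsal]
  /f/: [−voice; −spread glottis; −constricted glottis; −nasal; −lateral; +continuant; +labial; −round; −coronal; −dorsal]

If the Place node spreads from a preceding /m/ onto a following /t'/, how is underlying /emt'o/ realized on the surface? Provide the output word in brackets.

Terminals under Place in this geometry: [labial], [round], [coronal], [distributed], [anterior], [strident], [back], [high], [dorsal].
After delinking /t'/'s Place and linking /m/'s, the affected terminals become [+labial], [−round], [−coronal], [−dorsal]; [voice], [spread glottis], [constricted glottis], … (outside Place) are retained from /t'/.
The resulting bundle matches /p'/ in the inventory; substituting it for /t'/ gives [emp'o].

[emp'o]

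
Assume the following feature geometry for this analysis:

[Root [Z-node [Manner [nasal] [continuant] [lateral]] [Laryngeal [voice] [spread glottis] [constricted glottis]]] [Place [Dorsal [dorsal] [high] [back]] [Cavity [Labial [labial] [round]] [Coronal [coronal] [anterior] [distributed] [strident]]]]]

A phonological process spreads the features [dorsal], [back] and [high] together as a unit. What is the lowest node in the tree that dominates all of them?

Dorsal

[dorsal] is immediately dominated by Dorsal.
[back] is immediately dominated by Dorsal.
[high] is immediately dominated by Dorsal.
The lowest node appearing on every path is Dorsal; each proper daughter of Dorsal fails to dominate at least one of the listed features.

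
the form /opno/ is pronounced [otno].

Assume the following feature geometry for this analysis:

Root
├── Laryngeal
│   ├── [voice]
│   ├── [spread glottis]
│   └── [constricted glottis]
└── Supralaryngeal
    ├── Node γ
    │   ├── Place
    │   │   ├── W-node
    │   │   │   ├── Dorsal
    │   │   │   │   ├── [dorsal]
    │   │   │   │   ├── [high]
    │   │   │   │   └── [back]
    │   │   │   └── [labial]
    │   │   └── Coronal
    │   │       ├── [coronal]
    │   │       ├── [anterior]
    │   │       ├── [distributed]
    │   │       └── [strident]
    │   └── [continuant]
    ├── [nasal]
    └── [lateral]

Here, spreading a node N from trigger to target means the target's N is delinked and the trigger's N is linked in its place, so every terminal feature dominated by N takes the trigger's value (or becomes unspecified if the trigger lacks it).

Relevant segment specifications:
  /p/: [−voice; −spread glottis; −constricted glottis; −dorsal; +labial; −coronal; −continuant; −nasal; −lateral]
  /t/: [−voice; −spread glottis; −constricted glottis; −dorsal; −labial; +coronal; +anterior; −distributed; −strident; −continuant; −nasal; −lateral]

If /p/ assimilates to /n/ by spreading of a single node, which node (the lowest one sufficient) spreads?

Place

/p/ and [t] differ in [labial], [coronal], [anterior], [distributed], [strident]; every other specified feature is identical.
In this geometry the lowest node dominating all of them is Place: every daughter of Place dominates only a proper subset, so no lower node suffices.
Spreading Place from /n/ overwrites each of those terminals with /n/'s values, yielding exactly [t].
[voice], [nasal] stay as in /p/ although /n/ differs there, so no node dominating them spread; among the remaining candidates Place is the lowest that derives the output.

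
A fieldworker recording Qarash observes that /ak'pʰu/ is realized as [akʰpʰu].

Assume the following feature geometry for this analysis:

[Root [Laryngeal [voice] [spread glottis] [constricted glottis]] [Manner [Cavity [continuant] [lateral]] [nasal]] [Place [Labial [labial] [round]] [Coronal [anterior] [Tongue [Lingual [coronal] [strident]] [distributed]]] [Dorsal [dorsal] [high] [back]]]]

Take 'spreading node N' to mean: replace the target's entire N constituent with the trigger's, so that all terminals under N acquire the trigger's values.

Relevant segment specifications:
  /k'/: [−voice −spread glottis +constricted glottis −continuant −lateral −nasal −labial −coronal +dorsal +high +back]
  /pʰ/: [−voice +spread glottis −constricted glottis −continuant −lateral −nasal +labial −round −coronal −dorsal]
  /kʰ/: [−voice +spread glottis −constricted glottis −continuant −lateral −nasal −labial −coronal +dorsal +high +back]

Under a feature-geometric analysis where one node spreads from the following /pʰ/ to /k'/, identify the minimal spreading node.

Comparing /k'/ with its surface form [kʰ], the features that change are [spread glottis], [constricted glottis].
The smallest constituent containing every changed terminal is Laryngeal — each of its daughters lacks at least one of the affected features.
Delinking /k'/'s Laryngeal and associating /pʰ/'s Laryngeal gives precisely the feature bundle of [kʰ].
Since [dorsal], [labial] are preserved even though /pʰ/ disagrees there, no node above Laryngeal spread.

Laryngeal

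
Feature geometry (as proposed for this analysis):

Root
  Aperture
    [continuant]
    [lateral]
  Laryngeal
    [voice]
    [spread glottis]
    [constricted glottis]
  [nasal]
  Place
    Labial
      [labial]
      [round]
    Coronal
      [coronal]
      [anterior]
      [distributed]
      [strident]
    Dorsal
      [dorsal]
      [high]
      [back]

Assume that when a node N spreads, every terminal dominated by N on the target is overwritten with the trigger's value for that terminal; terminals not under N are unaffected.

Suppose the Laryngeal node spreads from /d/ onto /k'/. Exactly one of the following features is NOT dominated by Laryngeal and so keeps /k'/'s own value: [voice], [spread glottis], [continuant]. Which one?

[continuant]

The terminals dominated by Laryngeal are [voice], [spread glottis], [constricted glottis].
Spreading Laryngeal replaces [spread glottis], [voice] with the trigger's values, since each sits inside the Laryngeal constituent.
[continuant] is not within the Laryngeal subtree (it hangs from Aperture), so /k'/'s [continuant] value survives.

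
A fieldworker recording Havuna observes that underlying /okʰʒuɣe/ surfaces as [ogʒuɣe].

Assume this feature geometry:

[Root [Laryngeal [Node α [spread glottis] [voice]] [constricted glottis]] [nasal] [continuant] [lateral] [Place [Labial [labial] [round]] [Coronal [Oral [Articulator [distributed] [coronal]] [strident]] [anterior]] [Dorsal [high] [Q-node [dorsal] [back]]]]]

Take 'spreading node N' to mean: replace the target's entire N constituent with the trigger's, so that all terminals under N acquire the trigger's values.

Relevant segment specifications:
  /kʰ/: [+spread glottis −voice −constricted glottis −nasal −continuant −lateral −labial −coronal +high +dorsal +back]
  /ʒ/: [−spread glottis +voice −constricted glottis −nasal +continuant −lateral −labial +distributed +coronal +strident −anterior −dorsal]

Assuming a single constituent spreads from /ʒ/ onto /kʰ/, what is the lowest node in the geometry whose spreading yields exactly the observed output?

Node α

The alternation /kʰ/ → [g] changes [voice], [spread glottis] and nothing else.
In this geometry the lowest node dominating all of them is Node α: every daughter of Node α dominates only a proper subset, so no lower node suffices.
Spreading Node α from /ʒ/ overwrites each of those terminals with /ʒ/'s values, yielding exactly [g].
[coronal], [continuant] stay as in /kʰ/ although /ʒ/ differs there, so no node dominating them spread; among the remaining candidates Node α is the lowest that derives the output.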